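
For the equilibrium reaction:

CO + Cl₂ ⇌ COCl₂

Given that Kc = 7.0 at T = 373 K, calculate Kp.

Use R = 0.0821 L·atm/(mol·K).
K_p = 0.2286

Δn = (moles gaseous products) − (moles gaseous reactants) = -1
T = 373 K; RT = 0.0821 × 373 = 30.6233
Kp = Kc·(RT)^Δn = 7.0 × (30.6233)^-1 = 7.0 × 0.0326549 = 0.2286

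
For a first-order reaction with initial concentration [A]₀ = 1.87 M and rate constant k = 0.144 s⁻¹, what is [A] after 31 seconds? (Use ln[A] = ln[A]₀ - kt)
0.0215 M

ln[A] = ln[A]₀ - k·t = ln(1.87) - (0.144)·(31) = 0.6259 - 4.4640 = -3.8381
[A] = e^(-3.8381) = 0.0215 M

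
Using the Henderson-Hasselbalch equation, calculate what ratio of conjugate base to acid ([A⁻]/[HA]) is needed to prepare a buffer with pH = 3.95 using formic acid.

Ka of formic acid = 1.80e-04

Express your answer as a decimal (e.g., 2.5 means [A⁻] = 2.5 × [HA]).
[A⁻]/[HA] = 1.604

pKa = −log(1.80e-04) = 3.7447. pH = pKa + log([A⁻]/[HA]). 3.95 = 3.7447 + log(ratio). log(ratio) = 3.95 − 3.7447 = 0.2053. ratio = 10^(0.2053) = 1.604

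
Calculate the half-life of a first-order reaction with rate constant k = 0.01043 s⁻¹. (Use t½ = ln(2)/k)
66.46 s

t½ = ln(2)/k = 0.6931/0.01043 = 66.46 s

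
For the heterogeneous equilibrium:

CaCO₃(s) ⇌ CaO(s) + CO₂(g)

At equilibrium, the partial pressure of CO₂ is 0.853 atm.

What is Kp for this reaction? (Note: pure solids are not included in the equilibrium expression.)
K_p = 0.853

Solids (CaCO₃, CaO) have activity 1 and are excluded.
Kp = P(CO₂) = 0.853.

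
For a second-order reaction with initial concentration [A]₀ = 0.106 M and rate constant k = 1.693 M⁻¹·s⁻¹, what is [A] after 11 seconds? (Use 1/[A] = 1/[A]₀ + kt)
0.0356 M

1/[A] = 1/[A]₀ + k·t = 1/0.106 + (1.693)·(11) = 9.4340 + 18.6230 = 28.0570
[A] = 1/28.0570 = 0.0356 M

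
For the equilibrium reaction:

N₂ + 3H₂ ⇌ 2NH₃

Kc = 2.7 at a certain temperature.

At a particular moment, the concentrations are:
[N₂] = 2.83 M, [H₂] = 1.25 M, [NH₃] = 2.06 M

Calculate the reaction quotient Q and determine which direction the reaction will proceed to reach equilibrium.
Q = 0.768, Q < K, reaction proceeds forward (toward products)

Q = ([NH₃]^2) / ([N₂] × [H₂]^3)
  = ((2.06)^2) / ((2.83)·(1.25)^3) = 4.2436/5.5273 = 0.7677
Since Q = 0.7677 < Kc = 2.7, the reaction proceeds forward (toward products) to reach equilibrium.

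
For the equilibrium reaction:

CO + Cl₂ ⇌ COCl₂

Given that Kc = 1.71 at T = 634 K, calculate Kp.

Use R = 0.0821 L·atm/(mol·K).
K_p = 0.0329

Δn = (moles gaseous products) − (moles gaseous reactants) = -1
T = 634 K; RT = 0.0821 × 634 = 52.0514
Kp = Kc·(RT)^Δn = 1.71 × (52.0514)^-1 = 1.71 × 0.0192118 = 0.0329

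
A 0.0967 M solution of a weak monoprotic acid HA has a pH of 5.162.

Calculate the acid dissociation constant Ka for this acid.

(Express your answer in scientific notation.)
K_a = 4.90e-10

[H⁺] = 10^(−pH) = 10^(−5.162) = 6.887e-06 M. For HA ⇌ H⁺ + A⁻, Ka = x²/(C − x) = (6.887e-06)²/(0.0967 − 6.887e-06) = 4.90e-10.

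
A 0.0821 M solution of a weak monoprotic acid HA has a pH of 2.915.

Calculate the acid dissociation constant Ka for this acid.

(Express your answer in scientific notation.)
K_a = 1.83e-05

[H⁺] = 10^(−pH) = 10^(−2.915) = 1.216e-03 M. For HA ⇌ H⁺ + A⁻, Ka = x²/(C − x) = (1.216e-03)²/(0.0821 − 1.216e-03) = 1.83e-05.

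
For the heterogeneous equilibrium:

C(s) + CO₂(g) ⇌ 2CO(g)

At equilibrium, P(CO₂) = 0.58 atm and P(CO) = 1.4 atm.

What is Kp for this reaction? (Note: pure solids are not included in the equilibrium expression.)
K_p = 3.379

Solid C is excluded.
Kp = P(CO)²/P(CO₂) = (1.4)²/0.58 = 1.96/0.58 = 3.379.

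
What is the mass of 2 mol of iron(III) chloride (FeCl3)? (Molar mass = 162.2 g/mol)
Mass = 2 mol × 162.2 g/mol = 324.4 g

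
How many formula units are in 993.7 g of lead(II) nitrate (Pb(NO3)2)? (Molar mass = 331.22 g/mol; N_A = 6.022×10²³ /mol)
Moles = 993.7 g ÷ 331.22 g/mol = 3.00012 mol
Formula units = 3.00012 mol × 6.022×10²³ /mol = 1.807e+24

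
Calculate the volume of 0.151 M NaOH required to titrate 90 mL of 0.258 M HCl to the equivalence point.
V_{base} = 153.8 mL

At equivalence: moles acid = moles base.
moles HCl = 0.258 M × 0.09 L = 0.02322 mol
V_NaOH = 0.02322 mol ÷ 0.151 M = 0.1538 L = 153.8 mL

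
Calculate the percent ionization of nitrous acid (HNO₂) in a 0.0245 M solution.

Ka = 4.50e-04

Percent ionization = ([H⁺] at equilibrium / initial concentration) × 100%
Percent ionization = 12.7%

Let x = [H⁺]. Ka = x²/(C - x) ⇒ x² + (4.50e-04)x - (4.50e-04)(0.0245) = 0. x = 3.1030e-03. Percent = (3.1030e-03/0.0245) × 100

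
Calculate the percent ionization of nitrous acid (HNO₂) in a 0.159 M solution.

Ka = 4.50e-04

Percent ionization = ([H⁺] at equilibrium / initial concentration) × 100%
Percent ionization = 5.18%

Let x = [H⁺]. Ka = x²/(C - x) ⇒ x² + (4.50e-04)x - (4.50e-04)(0.159) = 0. x = 8.2367e-03. Percent = (8.2367e-03/0.159) × 100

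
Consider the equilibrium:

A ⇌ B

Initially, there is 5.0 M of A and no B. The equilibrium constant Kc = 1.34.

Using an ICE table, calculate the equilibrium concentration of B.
[B] = 2.863 M

ICE: [A] = 5.0 − x, [B] = x.
Kc = x/(5.0 − x) = 1.34 ⇒ x = 1.34·5.0/(1 + 1.34) = 6.7/2.34 = 2.863.
[B] = x = 2.863 M.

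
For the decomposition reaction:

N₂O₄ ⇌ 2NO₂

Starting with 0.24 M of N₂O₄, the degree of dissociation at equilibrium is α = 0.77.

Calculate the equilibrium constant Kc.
K_c = 2.4747

x = α·[A]₀ = 0.77 × 0.24 = 0.1848 M dissociated.
At eq: [N₂O₄] = 0.24 − 0.1848 = 0.0552 M; [NO₂] = 2x = 0.3696 M.
Kc = [NO₂]²/[N₂O₄] = (0.3696)²/0.0552 = 2.475.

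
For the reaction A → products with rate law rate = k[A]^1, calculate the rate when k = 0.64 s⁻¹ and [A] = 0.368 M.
0.2355 M/s

rate = k·[A]^1 = 0.64·(0.368)^1 = 0.64·0.368 = 0.2355 M/s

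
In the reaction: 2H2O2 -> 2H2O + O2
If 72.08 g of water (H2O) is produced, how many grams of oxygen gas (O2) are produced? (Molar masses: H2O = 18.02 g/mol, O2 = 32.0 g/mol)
Moles of H2O = 72.08 g ÷ 18.02 g/mol = 4 mol
Mole ratio: 1 mol O2 / 2 mol H2O
Moles of O2 = 4 × (1/2) = 2 mol
Mass of O2 = 2 mol × 32.0 g/mol = 64 g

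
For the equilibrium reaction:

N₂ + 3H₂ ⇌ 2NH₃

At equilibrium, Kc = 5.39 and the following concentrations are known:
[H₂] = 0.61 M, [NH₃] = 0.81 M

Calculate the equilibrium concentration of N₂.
[N₂] = 0.5363 M

Kc = ([NH₃]^2) / ([N₂] × [H₂]^3) = 5.39
[N₂]^1 = (product terms)/(Kc · other reactant terms) = 0.6561 / (5.39 · 0.22698) = 0.53628
[N₂] = 0.5363 M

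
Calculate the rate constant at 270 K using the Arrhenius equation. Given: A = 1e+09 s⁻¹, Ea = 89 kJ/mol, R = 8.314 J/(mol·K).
6.04e-09 s⁻¹

k = A·exp(-Ea/(R·T)) = 1e+09·exp(-89000/(8.314·270)) = 1e+09·exp(-39.6475) = 1e+09·6.0436e-18 = 6.04e-09 s⁻¹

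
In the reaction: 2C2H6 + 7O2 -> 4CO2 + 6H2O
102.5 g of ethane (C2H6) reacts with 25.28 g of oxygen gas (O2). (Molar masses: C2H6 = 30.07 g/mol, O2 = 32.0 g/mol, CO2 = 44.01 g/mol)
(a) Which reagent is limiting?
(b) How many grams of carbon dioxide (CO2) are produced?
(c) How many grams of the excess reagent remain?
(a) O2, (b) 19.87 g, (c) 95.71 g

Moles of C2H6 = 102.5 g ÷ 30.07 g/mol = 3.40871 mol
Moles of O2 = 25.28 g ÷ 32.0 g/mol = 0.79 mol
Moles ÷ coefficient: C2H6: 3.40871/2 = 1.704, O2: 0.79/7 = 0.1129
(a) O2 has the smaller value, so O2 is the limiting reagent.
(b) Moles of CO2 = 0.79 mol O2 × (4/7) = 0.451429 mol; mass = 0.451429 mol × 44.01 g/mol = 19.87 g
(c) C2H6 consumed = 0.79 × (2/7) = 0.225714 mol; remaining = 3.40871 − 0.225714 = 3.183 mol; mass = 3.183 mol × 30.07 g/mol = 95.71 g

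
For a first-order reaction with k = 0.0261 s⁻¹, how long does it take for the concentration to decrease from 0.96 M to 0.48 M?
26.56 s

From ln[A] = ln[A]₀ - k·t: t = ln([A]₀/[A])/k = ln(0.96/0.48)/0.0261 = ln(2.0000)/0.0261 = 0.6931/0.0261 = 26.56 s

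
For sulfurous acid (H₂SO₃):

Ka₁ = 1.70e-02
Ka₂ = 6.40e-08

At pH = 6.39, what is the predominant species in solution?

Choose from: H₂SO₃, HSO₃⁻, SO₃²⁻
HSO₃⁻

pKa1 = 1.77, pKa2 = 7.19. Each pKa is the crossover between adjacent species; pH = 6.39 lies in the region where HSO₃⁻ predominates.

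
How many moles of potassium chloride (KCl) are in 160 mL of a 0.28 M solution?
Moles = Molarity × Volume (L)
Moles = 0.28 M × 0.16 L = 0.0448 mol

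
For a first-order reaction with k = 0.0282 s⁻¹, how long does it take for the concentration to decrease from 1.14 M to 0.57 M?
24.58 s

From ln[A] = ln[A]₀ - k·t: t = ln([A]₀/[A])/k = ln(1.14/0.57)/0.0282 = ln(2.0000)/0.0282 = 0.6931/0.0282 = 24.58 s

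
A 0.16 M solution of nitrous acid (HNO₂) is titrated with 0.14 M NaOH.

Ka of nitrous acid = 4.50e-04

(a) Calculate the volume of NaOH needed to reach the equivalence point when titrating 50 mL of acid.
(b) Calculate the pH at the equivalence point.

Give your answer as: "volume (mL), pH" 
V = 57.1 mL, pH = 8.11

(a) At equivalence: moles acid = moles base.
moles acid = 0.16 × 0.05 = 0.008 mol; V_NaOH = 0.008/0.14 = 0.05714 L = 57.1 mL.
(b) At equivalence, all acid → conjugate base A⁻ at [A⁻] = 0.008/0.1071 = 0.07467 M.
Kb = Kw/Ka = 1.0e-14/4.50e-04 = 2.222e-11; [OH⁻] = √(Kb·[A⁻]) = 1.288e-06; pOH = 5.89; pH = 14 − pOH = 8.11.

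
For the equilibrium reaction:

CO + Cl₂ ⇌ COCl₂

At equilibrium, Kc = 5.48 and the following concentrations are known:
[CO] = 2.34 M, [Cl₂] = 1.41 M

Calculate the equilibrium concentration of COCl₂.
[COCl₂] = 18.0807 M

Kc = ([COCl₂]) / ([CO] × [Cl₂]) = 5.48
[COCl₂]^1 = Kc · (reactant terms)/(other product terms) = 5.48 · 3.2994 / 1 = 18.081
[COCl₂] = 18.0807 M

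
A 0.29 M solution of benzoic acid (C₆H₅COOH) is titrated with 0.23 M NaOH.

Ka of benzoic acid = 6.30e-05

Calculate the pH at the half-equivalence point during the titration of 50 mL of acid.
pH = pKa = 4.20

At the half-equivalence point, [HA] = [A⁻], so by Henderson–Hasselbalch pH = pKa + log(1) = pKa.
pKa = −log(6.30e-05) = 4.20.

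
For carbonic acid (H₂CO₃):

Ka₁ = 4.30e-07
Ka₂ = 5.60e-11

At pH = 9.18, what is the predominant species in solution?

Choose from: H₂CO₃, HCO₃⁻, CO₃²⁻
HCO₃⁻

pKa1 = 6.37, pKa2 = 10.25. Each pKa is the crossover between adjacent species; pH = 9.18 lies in the region where HCO₃⁻ predominates.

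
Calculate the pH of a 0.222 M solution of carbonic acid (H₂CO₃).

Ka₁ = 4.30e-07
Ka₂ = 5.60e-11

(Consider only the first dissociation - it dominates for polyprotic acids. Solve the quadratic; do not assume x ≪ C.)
pH = 3.51

x² + Ka₁·x − Ka₁·C = 0 with Ka₁ = 4.30e-07, C = 0.222.
x = (−Ka₁ + √(Ka₁² + 4·Ka₁·C))/2 = 3.0875e-04 M, so pH = 3.51.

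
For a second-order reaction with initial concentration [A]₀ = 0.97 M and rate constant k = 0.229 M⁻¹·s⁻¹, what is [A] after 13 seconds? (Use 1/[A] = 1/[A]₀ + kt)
0.2495 M

1/[A] = 1/[A]₀ + k·t = 1/0.97 + (0.229)·(13) = 1.0309 + 2.9770 = 4.0079
[A] = 1/4.0079 = 0.2495 M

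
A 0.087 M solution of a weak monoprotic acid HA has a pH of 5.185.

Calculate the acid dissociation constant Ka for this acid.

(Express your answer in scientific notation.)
K_a = 4.90e-10

[H⁺] = 10^(−pH) = 10^(−5.185) = 6.531e-06 M. For HA ⇌ H⁺ + A⁻, Ka = x²/(C − x) = (6.531e-06)²/(0.087 − 6.531e-06) = 4.90e-10.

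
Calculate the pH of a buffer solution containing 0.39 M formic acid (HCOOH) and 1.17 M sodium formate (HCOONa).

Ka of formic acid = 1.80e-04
pH = 4.22

pKa = -log(1.80e-04) = 3.74. pH = pKa + log([A⁻]/[HA]) = 3.74 + log(1.17/0.39)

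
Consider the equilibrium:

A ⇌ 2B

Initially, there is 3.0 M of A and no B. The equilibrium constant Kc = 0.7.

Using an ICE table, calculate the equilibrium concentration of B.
[B] = 1.285 M

ICE: [A] = 3.0 − x, [B] = 2x.
Kc = (2x)²/(3.0 − x) = 0.7 ⇒ 4x² + 0.7x − 2.1 = 0.
x = (−0.7 + √(0.7² + 4·4·2.1))/(2·4) = (−0.7 + √34.09)/8 = 0.64233.
[B] = 2x = 1.285 M.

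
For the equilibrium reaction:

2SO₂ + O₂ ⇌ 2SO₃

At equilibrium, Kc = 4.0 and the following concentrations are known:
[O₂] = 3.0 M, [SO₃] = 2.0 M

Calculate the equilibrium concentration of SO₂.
[SO₂] = 0.5774 M

Kc = ([SO₃]^2) / ([SO₂]^2 × [O₂]) = 4.0
[SO₂]^2 = (product terms)/(Kc · other reactant terms) = 4 / (4.0 · 3) = 0.33333
[SO₂] = (0.33333)^(1/2) = 0.5774 M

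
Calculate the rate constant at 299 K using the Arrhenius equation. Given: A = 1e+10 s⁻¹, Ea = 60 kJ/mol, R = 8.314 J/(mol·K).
3.29e-01 s⁻¹

k = A·exp(-Ea/(R·T)) = 1e+10·exp(-60000/(8.314·299)) = 1e+10·exp(-24.1363) = 1e+10·3.2942e-11 = 3.29e-01 s⁻¹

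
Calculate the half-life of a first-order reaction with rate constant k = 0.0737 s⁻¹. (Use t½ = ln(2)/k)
9.40 s

t½ = ln(2)/k = 0.6931/0.0737 = 9.40 s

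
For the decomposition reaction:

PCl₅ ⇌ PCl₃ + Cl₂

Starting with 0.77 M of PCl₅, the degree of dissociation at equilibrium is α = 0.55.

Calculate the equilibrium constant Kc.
K_c = 0.5176

x = α·[A]₀ = 0.55 × 0.77 = 0.4235 M dissociated.
At eq: [PCl₅] = 0.77 − 0.4235 = 0.3465 M; [PCl₃] = [Cl₂] = x = 0.4235 M.
Kc = [PCl₃][Cl₂]/[PCl₅] = (0.4235)²/0.3465 = 0.5176.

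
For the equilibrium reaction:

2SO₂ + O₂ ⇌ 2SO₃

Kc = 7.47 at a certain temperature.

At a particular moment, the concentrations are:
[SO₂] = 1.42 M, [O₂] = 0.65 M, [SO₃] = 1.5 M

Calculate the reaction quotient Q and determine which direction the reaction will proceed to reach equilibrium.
Q = 1.717, Q < K, reaction proceeds forward (toward products)

Q = ([SO₃]^2) / ([SO₂]^2 × [O₂])
  = ((1.5)^2) / ((1.42)^2·(0.65)) = 2.25/1.3107 = 1.717
Since Q = 1.717 < Kc = 7.47, the reaction proceeds forward (toward products) to reach equilibrium.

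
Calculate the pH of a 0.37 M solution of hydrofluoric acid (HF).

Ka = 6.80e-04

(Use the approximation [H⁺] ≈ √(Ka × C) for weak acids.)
pH = 1.80

[H⁺] = √(Ka × C) = √(6.80e-04 × 0.37) = 1.5862e-02. pH = -log(1.5862e-02)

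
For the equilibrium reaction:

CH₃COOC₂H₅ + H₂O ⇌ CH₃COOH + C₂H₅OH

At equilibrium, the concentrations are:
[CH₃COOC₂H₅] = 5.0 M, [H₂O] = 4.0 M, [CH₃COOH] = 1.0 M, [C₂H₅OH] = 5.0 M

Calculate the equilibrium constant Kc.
K_c = 0.2500

Kc = ([CH₃COOH] × [C₂H₅OH]) / ([CH₃COOC₂H₅] × [H₂O])
   = ((1.0)·(5.0)) / ((5.0)·(4.0))
   = 5 / 20 = 0.2500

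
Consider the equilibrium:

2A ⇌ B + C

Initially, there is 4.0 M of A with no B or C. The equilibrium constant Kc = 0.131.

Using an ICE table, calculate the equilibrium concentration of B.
[B] = 0.840 M

ICE: [A] = 4.0 − 2x, [B] = [C] = x.
Kc = x²/(4.0 − 2x)² = 0.131 ⇒ √Kc = x/(4.0 − 2x).
x = √0.131·4.0/(1 + 2√0.131) = 0.36194·4.0/1.7239 = 0.83983.
[B] = x = 0.840 M.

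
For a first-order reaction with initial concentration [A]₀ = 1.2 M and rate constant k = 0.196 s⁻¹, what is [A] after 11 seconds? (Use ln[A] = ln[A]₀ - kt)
0.1389 M

ln[A] = ln[A]₀ - k·t = ln(1.2) - (0.196)·(11) = 0.1823 - 2.1560 = -1.9737
[A] = e^(-1.9737) = 0.1389 M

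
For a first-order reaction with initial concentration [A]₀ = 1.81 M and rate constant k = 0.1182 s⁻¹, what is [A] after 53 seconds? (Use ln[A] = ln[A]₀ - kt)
0.0034 M

ln[A] = ln[A]₀ - k·t = ln(1.81) - (0.1182)·(53) = 0.5933 - 6.2646 = -5.6713
[A] = e^(-5.6713) = 0.0034 M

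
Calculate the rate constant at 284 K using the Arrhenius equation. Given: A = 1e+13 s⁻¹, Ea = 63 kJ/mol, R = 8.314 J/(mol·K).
2.58e+01 s⁻¹

k = A·exp(-Ea/(R·T)) = 1e+13·exp(-63000/(8.314·284)) = 1e+13·exp(-26.6816) = 1e+13·2.5842e-12 = 2.58e+01 s⁻¹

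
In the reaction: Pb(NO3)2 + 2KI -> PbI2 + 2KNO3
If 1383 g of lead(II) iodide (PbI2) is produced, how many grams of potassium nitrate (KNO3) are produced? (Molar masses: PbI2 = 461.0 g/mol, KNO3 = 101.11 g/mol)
Moles of PbI2 = 1383 g ÷ 461.0 g/mol = 3 mol
Mole ratio: 2 mol KNO3 / 1 mol PbI2
Moles of KNO3 = 3 × (2/1) = 6 mol
Mass of KNO3 = 6 mol × 101.11 g/mol = 606.7 g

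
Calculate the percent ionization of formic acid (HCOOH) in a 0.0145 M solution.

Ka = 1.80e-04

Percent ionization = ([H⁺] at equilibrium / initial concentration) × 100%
Percent ionization = 10.5%

Let x = [H⁺]. Ka = x²/(C - x) ⇒ x² + (1.80e-04)x - (1.80e-04)(0.0145) = 0. x = 1.5281e-03. Percent = (1.5281e-03/0.0145) × 100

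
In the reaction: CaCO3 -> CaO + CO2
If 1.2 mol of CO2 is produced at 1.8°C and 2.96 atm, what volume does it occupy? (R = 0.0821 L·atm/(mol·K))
T = 1.8°C + 273.15 = 274.95 K
V = nRT/P = (1.2 × 0.0821 × 274.95) / 2.96
V = 9.15 L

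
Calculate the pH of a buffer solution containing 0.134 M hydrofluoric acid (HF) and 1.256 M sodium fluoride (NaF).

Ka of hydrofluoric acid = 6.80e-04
pH = 4.14

pKa = -log(6.80e-04) = 3.17. pH = pKa + log([A⁻]/[HA]) = 3.17 + log(1.256/0.134)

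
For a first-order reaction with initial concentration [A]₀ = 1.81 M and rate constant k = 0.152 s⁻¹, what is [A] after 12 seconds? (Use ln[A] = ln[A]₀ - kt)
0.2921 M

ln[A] = ln[A]₀ - k·t = ln(1.81) - (0.152)·(12) = 0.5933 - 1.8240 = -1.2307
[A] = e^(-1.2307) = 0.2921 M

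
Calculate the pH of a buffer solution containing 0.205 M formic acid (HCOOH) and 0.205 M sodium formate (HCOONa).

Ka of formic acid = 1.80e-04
pH = 3.74

pKa = -log(1.80e-04) = 3.74. pH = pKa + log([A⁻]/[HA]) = 3.74 + log(0.205/0.205)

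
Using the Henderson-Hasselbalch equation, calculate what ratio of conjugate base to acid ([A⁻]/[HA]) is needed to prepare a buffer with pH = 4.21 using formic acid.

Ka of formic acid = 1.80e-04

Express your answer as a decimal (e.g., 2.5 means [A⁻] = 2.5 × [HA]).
[A⁻]/[HA] = 2.919

pKa = −log(1.80e-04) = 3.7447. pH = pKa + log([A⁻]/[HA]). 4.21 = 3.7447 + log(ratio). log(ratio) = 4.21 − 3.7447 = 0.4653. ratio = 10^(0.4653) = 2.919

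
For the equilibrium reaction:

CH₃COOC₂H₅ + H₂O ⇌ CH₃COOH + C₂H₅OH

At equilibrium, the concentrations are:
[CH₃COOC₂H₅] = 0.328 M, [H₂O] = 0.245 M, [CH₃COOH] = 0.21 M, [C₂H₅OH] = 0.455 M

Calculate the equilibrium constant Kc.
K_c = 1.1890

Kc = ([CH₃COOH] × [C₂H₅OH]) / ([CH₃COOC₂H₅] × [H₂O])
   = ((0.21)·(0.455)) / ((0.328)·(0.245))
   = 0.09555 / 0.08036 = 1.1890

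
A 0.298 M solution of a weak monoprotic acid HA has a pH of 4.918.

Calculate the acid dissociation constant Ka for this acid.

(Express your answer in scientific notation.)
K_a = 4.90e-10

[H⁺] = 10^(−pH) = 10^(−4.918) = 1.208e-05 M. For HA ⇌ H⁺ + A⁻, Ka = x²/(C − x) = (1.208e-05)²/(0.298 − 1.208e-05) = 4.90e-10.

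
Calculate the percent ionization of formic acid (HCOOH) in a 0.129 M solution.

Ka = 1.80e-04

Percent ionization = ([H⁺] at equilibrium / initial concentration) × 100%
Percent ionization = 3.67%

Let x = [H⁺]. Ka = x²/(C - x) ⇒ x² + (1.80e-04)x - (1.80e-04)(0.129) = 0. x = 4.7296e-03. Percent = (4.7296e-03/0.129) × 100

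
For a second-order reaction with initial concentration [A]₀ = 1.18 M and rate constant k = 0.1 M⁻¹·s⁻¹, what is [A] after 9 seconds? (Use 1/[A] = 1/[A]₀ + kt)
0.5723 M

1/[A] = 1/[A]₀ + k·t = 1/1.18 + (0.1)·(9) = 0.8475 + 0.9000 = 1.7475
[A] = 1/1.7475 = 0.5723 M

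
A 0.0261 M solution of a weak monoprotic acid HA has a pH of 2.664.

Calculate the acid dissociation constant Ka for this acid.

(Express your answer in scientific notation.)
K_a = 1.96e-04

[H⁺] = 10^(−pH) = 10^(−2.664) = 2.168e-03 M. For HA ⇌ H⁺ + A⁻, Ka = x²/(C − x) = (2.168e-03)²/(0.0261 − 2.168e-03) = 1.96e-04.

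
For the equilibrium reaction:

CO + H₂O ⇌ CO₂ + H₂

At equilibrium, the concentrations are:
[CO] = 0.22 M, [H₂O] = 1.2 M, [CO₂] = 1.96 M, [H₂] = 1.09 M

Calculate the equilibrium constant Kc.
K_c = 8.0924

Kc = ([CO₂] × [H₂]) / ([CO] × [H₂O])
   = ((1.96)·(1.09)) / ((0.22)·(1.2))
   = 2.1364 / 0.264 = 8.0924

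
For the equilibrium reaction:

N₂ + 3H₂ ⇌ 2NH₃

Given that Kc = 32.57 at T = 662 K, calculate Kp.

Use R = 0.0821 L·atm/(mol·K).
K_p = 0.0110

Δn = (moles gaseous products) − (moles gaseous reactants) = -2
T = 662 K; RT = 0.0821 × 662 = 54.3502
Kp = Kc·(RT)^Δn = 32.57 × (54.3502)^-2 = 32.57 × 0.00033853 = 0.0110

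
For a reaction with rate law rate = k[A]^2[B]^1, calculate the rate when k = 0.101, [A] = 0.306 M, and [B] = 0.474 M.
0.004483 M/s

rate = k·[A]^2·[B]^1 = 0.101·(0.306)^2·(0.474)^1 = 0.101·0.093636·0.474 = 0.004483 M/s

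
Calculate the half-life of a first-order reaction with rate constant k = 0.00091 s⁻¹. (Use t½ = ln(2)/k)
761.70 s

t½ = ln(2)/k = 0.6931/0.00091 = 761.70 s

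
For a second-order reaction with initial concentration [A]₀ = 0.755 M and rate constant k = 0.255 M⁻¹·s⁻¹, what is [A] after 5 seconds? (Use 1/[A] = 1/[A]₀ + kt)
0.3847 M

1/[A] = 1/[A]₀ + k·t = 1/0.755 + (0.255)·(5) = 1.3245 + 1.2750 = 2.5995
[A] = 1/2.5995 = 0.3847 M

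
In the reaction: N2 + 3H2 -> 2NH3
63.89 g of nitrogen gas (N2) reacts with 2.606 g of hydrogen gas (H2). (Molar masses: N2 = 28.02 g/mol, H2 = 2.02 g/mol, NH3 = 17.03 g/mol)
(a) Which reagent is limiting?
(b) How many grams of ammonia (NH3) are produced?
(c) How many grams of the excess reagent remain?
(a) H2, (b) 14.65 g, (c) 51.84 g

Moles of N2 = 63.89 g ÷ 28.02 g/mol = 2.28016 mol
Moles of H2 = 2.606 g ÷ 2.02 g/mol = 1.2901 mol
Moles ÷ coefficient: N2: 2.28016/1 = 2.28, H2: 1.2901/3 = 0.43
(a) H2 has the smaller value, so H2 is the limiting reagent.
(b) Moles of NH3 = 1.2901 mol H2 × (2/3) = 0.860066 mol; mass = 0.860066 mol × 17.03 g/mol = 14.65 g
(c) N2 consumed = 1.2901 × (1/3) = 0.430033 mol; remaining = 2.28016 − 0.430033 = 1.85012 mol; mass = 1.85012 mol × 28.02 g/mol = 51.84 g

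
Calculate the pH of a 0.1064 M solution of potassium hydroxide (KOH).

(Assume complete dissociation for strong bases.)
pH = 13.03

[OH⁻] = 0.1064 M for strong base. pOH = -log[OH⁻] = 0.97, pH = 14 - pOH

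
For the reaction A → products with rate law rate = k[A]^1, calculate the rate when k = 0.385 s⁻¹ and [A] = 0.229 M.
0.08817 M/s

rate = k·[A]^1 = 0.385·(0.229)^1 = 0.385·0.229 = 0.08817 M/s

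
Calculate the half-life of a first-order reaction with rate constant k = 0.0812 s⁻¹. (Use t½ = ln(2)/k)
8.54 s

t½ = ln(2)/k = 0.6931/0.0812 = 8.54 s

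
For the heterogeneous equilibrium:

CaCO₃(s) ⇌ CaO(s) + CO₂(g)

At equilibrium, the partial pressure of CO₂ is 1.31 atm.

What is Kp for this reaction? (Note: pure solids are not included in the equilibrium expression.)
K_p = 1.31

Solids (CaCO₃, CaO) have activity 1 and are excluded.
Kp = P(CO₂) = 1.31.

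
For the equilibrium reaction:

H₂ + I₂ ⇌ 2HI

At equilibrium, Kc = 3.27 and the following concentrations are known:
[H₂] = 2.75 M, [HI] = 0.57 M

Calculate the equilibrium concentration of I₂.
[I₂] = 0.0361 M

Kc = ([HI]^2) / ([H₂] × [I₂]) = 3.27
[I₂]^1 = (product terms)/(Kc · other reactant terms) = 0.3249 / (3.27 · 2.75) = 0.03613
[I₂] = 0.0361 M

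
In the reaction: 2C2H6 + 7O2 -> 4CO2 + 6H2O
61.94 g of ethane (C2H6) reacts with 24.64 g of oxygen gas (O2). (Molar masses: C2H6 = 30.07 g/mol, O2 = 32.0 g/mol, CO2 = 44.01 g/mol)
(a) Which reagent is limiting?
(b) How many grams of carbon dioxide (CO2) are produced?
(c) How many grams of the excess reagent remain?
(a) O2, (b) 19.36 g, (c) 55.32 g

Moles of C2H6 = 61.94 g ÷ 30.07 g/mol = 2.05986 mol
Moles of O2 = 24.64 g ÷ 32.0 g/mol = 0.77 mol
Moles ÷ coefficient: C2H6: 2.05986/2 = 1.03, O2: 0.77/7 = 0.11
(a) O2 has the smaller value, so O2 is the limiting reagent.
(b) Moles of CO2 = 0.77 mol O2 × (4/7) = 0.44 mol; mass = 0.44 mol × 44.01 g/mol = 19.36 g
(c) C2H6 consumed = 0.77 × (2/7) = 0.22 mol; remaining = 2.05986 − 0.22 = 1.83986 mol; mass = 1.83986 mol × 30.07 g/mol = 55.32 g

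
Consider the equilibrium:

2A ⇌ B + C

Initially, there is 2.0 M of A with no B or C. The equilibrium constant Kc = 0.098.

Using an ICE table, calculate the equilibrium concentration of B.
[B] = 0.385 M

ICE: [A] = 2.0 − 2x, [B] = [C] = x.
Kc = x²/(2.0 − 2x)² = 0.098 ⇒ √Kc = x/(2.0 − 2x).
x = √0.098·2.0/(1 + 2√0.098) = 0.31305·2.0/1.6261 = 0.38503.
[B] = x = 0.385 M.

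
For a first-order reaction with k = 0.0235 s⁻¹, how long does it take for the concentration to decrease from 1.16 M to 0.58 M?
29.50 s

From ln[A] = ln[A]₀ - k·t: t = ln([A]₀/[A])/k = ln(1.16/0.58)/0.0235 = ln(2.0000)/0.0235 = 0.6931/0.0235 = 29.50 s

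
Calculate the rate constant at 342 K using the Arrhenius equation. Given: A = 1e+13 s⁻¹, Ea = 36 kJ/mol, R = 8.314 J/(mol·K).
3.17e+07 s⁻¹

k = A·exp(-Ea/(R·T)) = 1e+13·exp(-36000/(8.314·342)) = 1e+13·exp(-12.6610) = 1e+13·3.1726e-06 = 3.17e+07 s⁻¹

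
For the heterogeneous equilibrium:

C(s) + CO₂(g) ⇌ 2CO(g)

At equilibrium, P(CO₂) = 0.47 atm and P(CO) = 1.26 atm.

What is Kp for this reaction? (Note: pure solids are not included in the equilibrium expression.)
K_p = 3.378

Solid C is excluded.
Kp = P(CO)²/P(CO₂) = (1.26)²/0.47 = 1.588/0.47 = 3.378.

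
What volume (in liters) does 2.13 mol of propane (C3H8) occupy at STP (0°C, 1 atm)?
At STP, 1 mol of gas occupies 22.4 L
Volume = 2.13 mol × 22.4 L/mol = 47.71 L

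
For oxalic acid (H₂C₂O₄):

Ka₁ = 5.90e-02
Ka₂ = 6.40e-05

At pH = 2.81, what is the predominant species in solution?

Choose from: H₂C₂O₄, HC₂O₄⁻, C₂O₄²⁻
HC₂O₄⁻

pKa1 = 1.23, pKa2 = 4.19. Each pKa is the crossover between adjacent species; pH = 2.81 lies in the region where HC₂O₄⁻ predominates.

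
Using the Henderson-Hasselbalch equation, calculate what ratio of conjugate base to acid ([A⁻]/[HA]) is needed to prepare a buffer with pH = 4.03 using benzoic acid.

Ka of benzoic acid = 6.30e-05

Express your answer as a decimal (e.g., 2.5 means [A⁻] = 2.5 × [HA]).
[A⁻]/[HA] = 0.675

pKa = −log(6.30e-05) = 4.2007. pH = pKa + log([A⁻]/[HA]). 4.03 = 4.2007 + log(ratio). log(ratio) = 4.03 − 4.2007 = -0.1707. ratio = 10^(-0.1707) = 0.675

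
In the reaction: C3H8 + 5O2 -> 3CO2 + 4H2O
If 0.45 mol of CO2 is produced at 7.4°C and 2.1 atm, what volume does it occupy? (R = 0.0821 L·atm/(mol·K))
T = 7.4°C + 273.15 = 280.55 K
V = nRT/P = (0.45 × 0.0821 × 280.55) / 2.1
V = 4.94 L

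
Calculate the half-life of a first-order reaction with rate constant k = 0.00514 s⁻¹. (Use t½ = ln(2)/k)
134.85 s

t½ = ln(2)/k = 0.6931/0.00514 = 134.85 s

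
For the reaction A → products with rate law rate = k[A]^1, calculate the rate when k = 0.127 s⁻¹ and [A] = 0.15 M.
0.01905 M/s

rate = k·[A]^1 = 0.127·(0.15)^1 = 0.127·0.15 = 0.01905 M/s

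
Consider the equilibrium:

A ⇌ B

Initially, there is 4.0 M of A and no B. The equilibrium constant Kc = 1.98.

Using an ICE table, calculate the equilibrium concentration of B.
[B] = 2.658 M

ICE: [A] = 4.0 − x, [B] = x.
Kc = x/(4.0 − x) = 1.98 ⇒ x = 1.98·4.0/(1 + 1.98) = 7.92/2.98 = 2.658.
[B] = x = 2.658 M.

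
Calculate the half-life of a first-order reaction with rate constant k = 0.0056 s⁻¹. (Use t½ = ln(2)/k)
123.78 s

t½ = ln(2)/k = 0.6931/0.0056 = 123.78 s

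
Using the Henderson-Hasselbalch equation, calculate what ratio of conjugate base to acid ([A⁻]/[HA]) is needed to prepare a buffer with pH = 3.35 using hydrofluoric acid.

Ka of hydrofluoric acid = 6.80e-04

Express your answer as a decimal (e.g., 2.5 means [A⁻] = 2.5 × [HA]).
[A⁻]/[HA] = 1.522

pKa = −log(6.80e-04) = 3.1675. pH = pKa + log([A⁻]/[HA]). 3.35 = 3.1675 + log(ratio). log(ratio) = 3.35 − 3.1675 = 0.1825. ratio = 10^(0.1825) = 1.522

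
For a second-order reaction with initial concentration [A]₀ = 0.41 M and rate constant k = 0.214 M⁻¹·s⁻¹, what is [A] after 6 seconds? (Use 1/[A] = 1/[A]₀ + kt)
0.2686 M

1/[A] = 1/[A]₀ + k·t = 1/0.41 + (0.214)·(6) = 2.4390 + 1.2840 = 3.7230
[A] = 1/3.7230 = 0.2686 M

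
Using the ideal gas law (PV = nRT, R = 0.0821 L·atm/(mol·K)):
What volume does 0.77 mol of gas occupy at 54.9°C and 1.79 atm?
T = 54.9°C + 273.15 = 328.05 K
V = nRT/P = (0.77 × 0.0821 × 328.05) / 1.79
V = 11.59 L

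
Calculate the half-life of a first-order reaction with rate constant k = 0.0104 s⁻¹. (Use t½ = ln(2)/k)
66.65 s

t½ = ln(2)/k = 0.6931/0.0104 = 66.65 s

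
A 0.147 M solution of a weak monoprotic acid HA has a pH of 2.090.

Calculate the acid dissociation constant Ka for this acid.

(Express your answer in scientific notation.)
K_a = 4.76e-04

[H⁺] = 10^(−pH) = 10^(−2.090) = 8.128e-03 M. For HA ⇌ H⁺ + A⁻, Ka = x²/(C − x) = (8.128e-03)²/(0.147 − 8.128e-03) = 4.76e-04.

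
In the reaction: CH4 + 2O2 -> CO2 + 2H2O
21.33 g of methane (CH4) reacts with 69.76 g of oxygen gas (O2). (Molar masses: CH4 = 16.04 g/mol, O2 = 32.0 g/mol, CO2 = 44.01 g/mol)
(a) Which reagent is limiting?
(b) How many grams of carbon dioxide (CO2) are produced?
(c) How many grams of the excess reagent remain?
(a) O2, (b) 47.97 g, (c) 3.846 g

Moles of CH4 = 21.33 g ÷ 16.04 g/mol = 1.3298 mol
Moles of O2 = 69.76 g ÷ 32.0 g/mol = 2.18 mol
Moles ÷ coefficient: CH4: 1.3298/1 = 1.33, O2: 2.18/2 = 1.09
(a) O2 has the smaller value, so O2 is the limiting reagent.
(b) Moles of CO2 = 2.18 mol O2 × (1/2) = 1.09 mol; mass = 1.09 mol × 44.01 g/mol = 47.97 g
(c) CH4 consumed = 2.18 × (1/2) = 1.09 mol; remaining = 1.3298 − 1.09 = 0.2398 mol; mass = 0.2398 mol × 16.04 g/mol = 3.846 g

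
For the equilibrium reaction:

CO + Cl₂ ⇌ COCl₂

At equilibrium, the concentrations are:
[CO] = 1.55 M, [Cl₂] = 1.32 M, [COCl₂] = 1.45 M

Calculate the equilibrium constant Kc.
K_c = 0.7087

Kc = ([COCl₂]) / ([CO] × [Cl₂])
   = ((1.45)) / ((1.55)·(1.32))
   = 1.45 / 2.046 = 0.7087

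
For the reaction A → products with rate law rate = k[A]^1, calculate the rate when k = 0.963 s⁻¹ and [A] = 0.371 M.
0.3573 M/s

rate = k·[A]^1 = 0.963·(0.371)^1 = 0.963·0.371 = 0.3573 M/s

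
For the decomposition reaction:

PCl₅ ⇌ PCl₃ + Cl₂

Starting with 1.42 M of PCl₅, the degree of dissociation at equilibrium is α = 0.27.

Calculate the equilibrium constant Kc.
K_c = 0.1418

x = α·[A]₀ = 0.27 × 1.42 = 0.3834 M dissociated.
At eq: [PCl₅] = 1.42 − 0.3834 = 1.037 M; [PCl₃] = [Cl₂] = x = 0.3834 M.
Kc = [PCl₃][Cl₂]/[PCl₅] = (0.3834)²/1.037 = 0.1418.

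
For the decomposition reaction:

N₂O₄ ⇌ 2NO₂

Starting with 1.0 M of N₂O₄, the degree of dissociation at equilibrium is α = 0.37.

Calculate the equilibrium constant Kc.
K_c = 0.8692

x = α·[A]₀ = 0.37 × 1.0 = 0.37 M dissociated.
At eq: [N₂O₄] = 1.0 − 0.37 = 0.63 M; [NO₂] = 2x = 0.74 M.
Kc = [NO₂]²/[N₂O₄] = (0.74)²/0.63 = 0.8692.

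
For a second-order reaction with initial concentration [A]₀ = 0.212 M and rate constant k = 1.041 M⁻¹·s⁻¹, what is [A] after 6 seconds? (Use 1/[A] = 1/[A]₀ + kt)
0.0912 M

1/[A] = 1/[A]₀ + k·t = 1/0.212 + (1.041)·(6) = 4.7170 + 6.2460 = 10.9630
[A] = 1/10.9630 = 0.0912 M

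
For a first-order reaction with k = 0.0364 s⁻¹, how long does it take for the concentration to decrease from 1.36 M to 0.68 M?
19.04 s

From ln[A] = ln[A]₀ - k·t: t = ln([A]₀/[A])/k = ln(1.36/0.68)/0.0364 = ln(2.0000)/0.0364 = 0.6931/0.0364 = 19.04 s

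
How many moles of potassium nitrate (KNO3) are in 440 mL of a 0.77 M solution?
Moles = Molarity × Volume (L)
Moles = 0.77 M × 0.44 L = 0.3388 mol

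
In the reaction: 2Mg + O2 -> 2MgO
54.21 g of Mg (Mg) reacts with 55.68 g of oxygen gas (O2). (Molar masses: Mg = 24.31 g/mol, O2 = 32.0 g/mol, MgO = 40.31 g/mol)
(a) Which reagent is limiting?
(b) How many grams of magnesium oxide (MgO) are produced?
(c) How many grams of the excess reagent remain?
(a) Mg, (b) 89.89 g, (c) 20 g

Moles of Mg = 54.21 g ÷ 24.31 g/mol = 2.22995 mol
Moles of O2 = 55.68 g ÷ 32.0 g/mol = 1.74 mol
Moles ÷ coefficient: Mg: 2.22995/2 = 1.115, O2: 1.74/1 = 1.74
(a) Mg has the smaller value, so Mg is the limiting reagent.
(b) Moles of MgO = 2.22995 mol Mg × (2/2) = 2.22995 mol; mass = 2.22995 mol × 40.31 g/mol = 89.89 g
(c) O2 consumed = 2.22995 × (1/2) = 1.11497 mol; remaining = 1.74 − 1.11497 = 0.625027 mol; mass = 0.625027 mol × 32.0 g/mol = 20 g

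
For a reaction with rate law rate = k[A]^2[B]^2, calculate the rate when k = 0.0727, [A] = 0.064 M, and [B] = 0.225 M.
1.508e-05 M/s

rate = k·[A]^2·[B]^2 = 0.0727·(0.064)^2·(0.225)^2 = 0.0727·0.004096·0.050625 = 1.508e-05 M/s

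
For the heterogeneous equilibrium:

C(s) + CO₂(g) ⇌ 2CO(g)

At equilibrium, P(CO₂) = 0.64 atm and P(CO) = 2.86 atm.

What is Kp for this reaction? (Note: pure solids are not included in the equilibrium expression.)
K_p = 12.781

Solid C is excluded.
Kp = P(CO)²/P(CO₂) = (2.86)²/0.64 = 8.18/0.64 = 12.781.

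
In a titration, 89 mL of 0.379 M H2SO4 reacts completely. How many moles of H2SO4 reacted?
Moles = Molarity × Volume (L)
Moles = 0.379 M × 0.089 L = 0.03373 mol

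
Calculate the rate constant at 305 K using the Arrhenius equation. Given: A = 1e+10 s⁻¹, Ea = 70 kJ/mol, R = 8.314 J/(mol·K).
1.03e-02 s⁻¹

k = A·exp(-Ea/(R·T)) = 1e+10·exp(-70000/(8.314·305)) = 1e+10·exp(-27.6050) = 1e+10·1.0263e-12 = 1.03e-02 s⁻¹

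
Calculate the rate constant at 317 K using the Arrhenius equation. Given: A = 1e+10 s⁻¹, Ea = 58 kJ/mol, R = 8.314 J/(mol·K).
2.77e+00 s⁻¹

k = A·exp(-Ea/(R·T)) = 1e+10·exp(-58000/(8.314·317)) = 1e+10·exp(-22.0069) = 1e+10·2.7703e-10 = 2.77e+00 s⁻¹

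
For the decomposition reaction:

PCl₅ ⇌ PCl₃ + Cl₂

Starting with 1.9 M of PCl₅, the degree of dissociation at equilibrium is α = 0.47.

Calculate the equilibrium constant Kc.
K_c = 0.7919

x = α·[A]₀ = 0.47 × 1.9 = 0.893 M dissociated.
At eq: [PCl₅] = 1.9 − 0.893 = 1.007 M; [PCl₃] = [Cl₂] = x = 0.893 M.
Kc = [PCl₃][Cl₂]/[PCl₅] = (0.893)²/1.007 = 0.7919.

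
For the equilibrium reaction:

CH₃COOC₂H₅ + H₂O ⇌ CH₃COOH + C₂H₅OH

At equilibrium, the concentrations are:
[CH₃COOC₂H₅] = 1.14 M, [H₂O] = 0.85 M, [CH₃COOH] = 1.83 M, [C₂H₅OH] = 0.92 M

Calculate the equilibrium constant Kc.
K_c = 1.7375

Kc = ([CH₃COOH] × [C₂H₅OH]) / ([CH₃COOC₂H₅] × [H₂O])
   = ((1.83)·(0.92)) / ((1.14)·(0.85))
   = 1.6836 / 0.969 = 1.7375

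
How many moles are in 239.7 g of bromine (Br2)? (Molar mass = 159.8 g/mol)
Moles = 239.7 g ÷ 159.8 g/mol = 1.5 mol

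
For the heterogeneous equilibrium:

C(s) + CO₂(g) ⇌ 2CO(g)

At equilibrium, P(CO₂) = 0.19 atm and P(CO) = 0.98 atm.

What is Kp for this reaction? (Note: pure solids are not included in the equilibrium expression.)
K_p = 5.055

Solid C is excluded.
Kp = P(CO)²/P(CO₂) = (0.98)²/0.19 = 0.9604/0.19 = 5.055.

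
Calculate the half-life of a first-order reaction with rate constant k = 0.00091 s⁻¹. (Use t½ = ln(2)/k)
761.70 s

t½ = ln(2)/k = 0.6931/0.00091 = 761.70 s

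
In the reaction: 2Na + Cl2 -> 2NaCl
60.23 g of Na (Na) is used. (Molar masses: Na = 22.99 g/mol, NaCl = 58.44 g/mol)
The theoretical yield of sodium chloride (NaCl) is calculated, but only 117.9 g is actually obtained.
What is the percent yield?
Moles of Na = 60.23 g ÷ 22.99 g/mol = 2.61983 mol
Mole ratio: 2 mol NaCl / 2 mol Na
Moles of NaCl = 2.61983 × (2/2) = 2.61983 mol
Theoretical yield = 2.61983 mol × 58.44 g/mol = 153.1 g
Actual yield = 117.9 g
Percent yield = (117.9 / 153.1) × 100% = 77.0%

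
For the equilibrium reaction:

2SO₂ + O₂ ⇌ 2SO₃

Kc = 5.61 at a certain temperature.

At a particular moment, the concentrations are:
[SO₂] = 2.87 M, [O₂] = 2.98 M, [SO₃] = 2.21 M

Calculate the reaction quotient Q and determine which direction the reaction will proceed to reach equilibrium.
Q = 0.199, Q < K, reaction proceeds forward (toward products)

Q = ([SO₃]^2) / ([SO₂]^2 × [O₂])
  = ((2.21)^2) / ((2.87)^2·(2.98)) = 4.8841/24.546 = 0.199
Since Q = 0.199 < Kc = 5.61, the reaction proceeds forward (toward products) to reach equilibrium.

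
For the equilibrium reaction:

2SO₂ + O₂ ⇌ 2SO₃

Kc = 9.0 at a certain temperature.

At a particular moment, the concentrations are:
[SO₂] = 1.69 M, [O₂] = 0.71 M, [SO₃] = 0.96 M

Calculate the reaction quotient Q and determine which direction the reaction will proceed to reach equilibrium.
Q = 0.454, Q < K, reaction proceeds forward (toward products)

Q = ([SO₃]^2) / ([SO₂]^2 × [O₂])
  = ((0.96)^2) / ((1.69)^2·(0.71)) = 0.9216/2.0278 = 0.4545
Since Q = 0.4545 < Kc = 9.0, the reaction proceeds forward (toward products) to reach equilibrium.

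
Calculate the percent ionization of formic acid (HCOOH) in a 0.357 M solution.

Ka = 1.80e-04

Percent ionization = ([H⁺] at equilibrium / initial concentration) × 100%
Percent ionization = 2.22%

Let x = [H⁺]. Ka = x²/(C - x) ⇒ x² + (1.80e-04)x - (1.80e-04)(0.357) = 0. x = 7.9267e-03. Percent = (7.9267e-03/0.357) × 100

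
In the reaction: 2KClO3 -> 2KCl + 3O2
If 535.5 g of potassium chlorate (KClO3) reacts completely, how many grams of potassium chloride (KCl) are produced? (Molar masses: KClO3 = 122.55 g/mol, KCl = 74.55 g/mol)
Moles of KClO3 = 535.5 g ÷ 122.55 g/mol = 4.36965 mol
Mole ratio: 2 mol KCl / 2 mol KClO3
Moles of KCl = 4.36965 × (2/2) = 4.36965 mol
Mass of KCl = 4.36965 mol × 74.55 g/mol = 325.8 g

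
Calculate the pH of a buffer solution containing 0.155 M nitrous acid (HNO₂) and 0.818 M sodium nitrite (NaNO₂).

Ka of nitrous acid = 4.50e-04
pH = 4.07

pKa = -log(4.50e-04) = 3.35. pH = pKa + log([A⁻]/[HA]) = 3.35 + log(0.818/0.155)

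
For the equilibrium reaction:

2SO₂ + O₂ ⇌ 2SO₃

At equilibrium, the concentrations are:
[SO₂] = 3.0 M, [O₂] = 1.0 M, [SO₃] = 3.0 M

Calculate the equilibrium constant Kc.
K_c = 1.0000

Kc = ([SO₃]^2) / ([SO₂]^2 × [O₂])
   = ((3.0)^2) / ((3.0)^2·(1.0))
   = 9 / 9 = 1.0000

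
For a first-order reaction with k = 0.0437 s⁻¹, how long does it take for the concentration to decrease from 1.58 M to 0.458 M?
28.34 s

From ln[A] = ln[A]₀ - k·t: t = ln([A]₀/[A])/k = ln(1.58/0.458)/0.0437 = ln(3.4498)/0.0437 = 1.2383/0.0437 = 28.34 s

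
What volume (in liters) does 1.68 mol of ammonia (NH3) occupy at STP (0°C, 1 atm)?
At STP, 1 mol of gas occupies 22.4 L
Volume = 1.68 mol × 22.4 L/mol = 37.63 L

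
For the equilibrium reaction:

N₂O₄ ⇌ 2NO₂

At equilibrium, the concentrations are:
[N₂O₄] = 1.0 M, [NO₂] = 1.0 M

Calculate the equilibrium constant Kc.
K_c = 1.0000

Kc = ([NO₂]^2) / ([N₂O₄])
   = ((1.0)^2) / ((1.0))
   = 1 / 1 = 1.0000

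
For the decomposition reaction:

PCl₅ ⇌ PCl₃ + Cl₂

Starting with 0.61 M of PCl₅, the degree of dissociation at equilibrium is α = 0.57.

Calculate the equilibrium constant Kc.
K_c = 0.4609

x = α·[A]₀ = 0.57 × 0.61 = 0.3477 M dissociated.
At eq: [PCl₅] = 0.61 − 0.3477 = 0.2623 M; [PCl₃] = [Cl₂] = x = 0.3477 M.
Kc = [PCl₃][Cl₂]/[PCl₅] = (0.3477)²/0.2623 = 0.4609.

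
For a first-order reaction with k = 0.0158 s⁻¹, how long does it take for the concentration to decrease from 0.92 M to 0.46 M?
43.87 s

From ln[A] = ln[A]₀ - k·t: t = ln([A]₀/[A])/k = ln(0.92/0.46)/0.0158 = ln(2.0000)/0.0158 = 0.6931/0.0158 = 43.87 s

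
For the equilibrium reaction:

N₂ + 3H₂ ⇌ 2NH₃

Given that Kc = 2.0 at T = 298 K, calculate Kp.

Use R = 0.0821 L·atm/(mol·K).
K_p = 0.0033

Δn = (moles gaseous products) − (moles gaseous reactants) = -2
T = 298 K; RT = 0.0821 × 298 = 24.4658
Kp = Kc·(RT)^Δn = 2.0 × (24.4658)^-2 = 2.0 × 0.00167063 = 0.0033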